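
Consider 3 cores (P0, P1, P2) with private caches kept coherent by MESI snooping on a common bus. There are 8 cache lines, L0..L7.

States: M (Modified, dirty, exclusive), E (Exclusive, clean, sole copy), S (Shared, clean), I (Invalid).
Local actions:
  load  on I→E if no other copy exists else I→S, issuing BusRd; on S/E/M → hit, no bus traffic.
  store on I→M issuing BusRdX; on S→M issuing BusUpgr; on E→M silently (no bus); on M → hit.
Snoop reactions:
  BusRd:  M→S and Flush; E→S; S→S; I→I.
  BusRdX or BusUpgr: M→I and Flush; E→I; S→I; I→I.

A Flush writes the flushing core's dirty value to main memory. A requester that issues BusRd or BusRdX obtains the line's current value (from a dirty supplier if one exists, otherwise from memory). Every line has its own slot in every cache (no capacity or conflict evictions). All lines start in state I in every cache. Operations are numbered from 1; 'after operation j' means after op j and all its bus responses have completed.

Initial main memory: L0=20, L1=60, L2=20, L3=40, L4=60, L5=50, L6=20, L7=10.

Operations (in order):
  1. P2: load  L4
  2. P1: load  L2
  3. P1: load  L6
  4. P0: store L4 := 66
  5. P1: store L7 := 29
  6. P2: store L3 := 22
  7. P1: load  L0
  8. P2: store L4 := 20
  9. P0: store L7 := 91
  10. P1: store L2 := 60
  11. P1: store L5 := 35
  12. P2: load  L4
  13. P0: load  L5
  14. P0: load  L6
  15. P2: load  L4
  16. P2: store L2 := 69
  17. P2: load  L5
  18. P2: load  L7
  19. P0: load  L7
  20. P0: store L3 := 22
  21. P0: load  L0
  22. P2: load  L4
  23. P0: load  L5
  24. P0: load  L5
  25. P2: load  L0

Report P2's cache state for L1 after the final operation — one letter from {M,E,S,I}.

1. P2: load  L4  bus=[BusRd]  L4: P0=I P1=I P2=E  mem[L4]=60
2. P1: load  L2  bus=[BusRd]  L2: P0=I P1=E P2=I  mem[L2]=20
3. P1: load  L6  bus=[BusRd]  L6: P0=I P1=E P2=I  mem[L6]=20
4. P0: store L4 := 66  bus=[BusRdX]  L4: P0=M P1=I P2=I  mem[L4]=60
5. P1: store L7 := 29  bus=[BusRdX]  L7: P0=I P1=M P2=I  mem[L7]=10
6. P2: store L3 := 22  bus=[BusRdX]  L3: P0=I P1=I P2=M  mem[L3]=40
7. P1: load  L0  bus=[BusRd]  L0: P0=I P1=E P2=I  mem[L0]=20
8. P2: store L4 := 20  bus=[BusRdX,Flush]  L4: P0=I P1=I P2=M  mem[L4]=66
9. P0: store L7 := 91  bus=[BusRdX,Flush]  L7: P0=M P1=I P2=I  mem[L7]=29
10. P1: store L2 := 60  bus=[-]  L2: P0=I P1=M P2=I  mem[L2]=20
11. P1: store L5 := 35  bus=[BusRdX]  L5: P0=I P1=M P2=I  mem[L5]=50
12. P2: load  L4  bus=[-]  L4: P0=I P1=I P2=M  mem[L4]=66
13. P0: load  L5  bus=[BusRd,Flush]  L5: P0=S P1=S P2=I  mem[L5]=35
14. P0: load  L6  bus=[BusRd]  L6: P0=S P1=S P2=I  mem[L6]=20
15. P2: load  L4  bus=[-]  L4: P0=I P1=I P2=M  mem[L4]=66
16. P2: store L2 := 69  bus=[BusRdX,Flush]  L2: P0=I P1=I P2=M  mem[L2]=60
17. P2: load  L5  bus=[BusRd]  L5: P0=S P1=S P2=S  mem[L5]=35
18. P2: load  L7  bus=[BusRd,Flush]  L7: P0=S P1=I P2=S  mem[L7]=91
19. P0: load  L7  bus=[-]  L7: P0=S P1=I P2=S  mem[L7]=91
20. P0: store L3 := 22  bus=[BusRdX,Flush]  L3: P0=M P1=I P2=I  mem[L3]=22
21. P0: load  L0  bus=[BusRd]  L0: P0=S P1=S P2=I  mem[L0]=20
22. P2: load  L4  bus=[-]  L4: P0=I P1=I P2=M  mem[L4]=66
23. P0: load  L5  bus=[-]  L5: P0=S P1=S P2=S  mem[L5]=35
24. P0: load  L5  bus=[-]  L5: P0=S P1=S P2=S  mem[L5]=35
25. P2: load  L0  bus=[BusRd]  L0: P0=S P1=S P2=S  mem[L0]=20

state = I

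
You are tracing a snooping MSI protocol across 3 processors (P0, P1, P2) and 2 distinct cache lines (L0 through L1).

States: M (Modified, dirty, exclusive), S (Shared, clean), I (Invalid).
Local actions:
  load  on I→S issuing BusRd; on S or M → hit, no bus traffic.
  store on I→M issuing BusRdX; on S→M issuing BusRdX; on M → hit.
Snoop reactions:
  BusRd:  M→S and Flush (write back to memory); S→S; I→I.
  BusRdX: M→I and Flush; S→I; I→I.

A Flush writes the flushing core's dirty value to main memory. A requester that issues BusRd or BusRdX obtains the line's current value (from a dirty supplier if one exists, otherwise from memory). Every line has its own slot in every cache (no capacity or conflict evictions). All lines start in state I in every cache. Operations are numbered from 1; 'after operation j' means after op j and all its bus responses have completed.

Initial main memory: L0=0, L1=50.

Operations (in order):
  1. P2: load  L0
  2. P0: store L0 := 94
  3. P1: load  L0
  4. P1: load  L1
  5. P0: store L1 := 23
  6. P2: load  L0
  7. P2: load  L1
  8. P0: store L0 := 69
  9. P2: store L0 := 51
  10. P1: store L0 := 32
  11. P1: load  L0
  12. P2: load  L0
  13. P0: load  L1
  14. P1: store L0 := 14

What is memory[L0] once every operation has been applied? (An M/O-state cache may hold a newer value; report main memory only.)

step 1: P2: load  L0  ⟶  IIS  (L0)  txn=BusRd  M[L0]=0
step 2: P0: store L0 := 94  ⟶  MII  (L0)  txn=BusRdX  M[L0]=0
step 3: P1: load  L0  ⟶  SSI  (L0)  txn=BusRd+Flush  M[L0]=94
step 4: P1: load  L1  ⟶  ISI  (L1)  txn=BusRd  M[L1]=50
step 5: P0: store L1 := 23  ⟶  MII  (L1)  txn=BusRdX  M[L1]=50
step 6: P2: load  L0  ⟶  SSS  (L0)  txn=BusRd  M[L0]=94
step 7: P2: load  L1  ⟶  SIS  (L1)  txn=BusRd+Flush  M[L1]=23
step 8: P0: store L0 := 69  ⟶  MII  (L0)  txn=BusRdX  M[L0]=94
step 9: P2: store L0 := 51  ⟶  IIM  (L0)  txn=BusRdX+Flush  M[L0]=69
step 10: P1: store L0 := 32  ⟶  IMI  (L0)  txn=BusRdX+Flush  M[L0]=51
step 11: P1: load  L0  ⟶  IMI  (L0)  txn=∅  M[L0]=51
step 12: P2: load  L0  ⟶  ISS  (L0)  txn=BusRd+Flush  M[L0]=32
step 13: P0: load  L1  ⟶  SIS  (L1)  txn=∅  M[L1]=23
step 14: P1: store L0 := 14  ⟶  IMI  (L0)  txn=BusRdX  M[L0]=32

memory[L0] = 32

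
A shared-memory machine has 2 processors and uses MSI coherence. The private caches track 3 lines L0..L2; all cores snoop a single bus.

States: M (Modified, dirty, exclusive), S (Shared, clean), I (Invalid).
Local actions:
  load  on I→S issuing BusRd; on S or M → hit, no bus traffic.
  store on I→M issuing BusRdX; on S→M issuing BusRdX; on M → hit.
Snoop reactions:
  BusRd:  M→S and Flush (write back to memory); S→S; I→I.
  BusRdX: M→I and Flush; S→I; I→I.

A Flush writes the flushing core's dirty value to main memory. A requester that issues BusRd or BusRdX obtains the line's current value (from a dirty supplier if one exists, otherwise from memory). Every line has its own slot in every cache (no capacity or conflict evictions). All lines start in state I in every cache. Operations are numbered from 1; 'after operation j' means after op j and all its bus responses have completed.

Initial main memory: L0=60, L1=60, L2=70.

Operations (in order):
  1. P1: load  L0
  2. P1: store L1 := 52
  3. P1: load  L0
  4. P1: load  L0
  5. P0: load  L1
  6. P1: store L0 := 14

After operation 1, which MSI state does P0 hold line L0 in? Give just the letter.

[1] P1: load  L0 | P0:I, P1:S(60) | bus: BusRd
[2] P1: store L1 := 52 | P0:I, P1:M(52) | bus: BusRdX
[3] P1: load  L0 | P0:I, P1:S(60) | bus: none
[4] P1: load  L0 | P0:I, P1:S(60) | bus: none
[5] P0: load  L1 | P0:S(52), P1:S(52) | bus: BusRd,Flush
[6] P1: store L0 := 14 | P0:I, P1:M(14) | bus: BusRdX

state = I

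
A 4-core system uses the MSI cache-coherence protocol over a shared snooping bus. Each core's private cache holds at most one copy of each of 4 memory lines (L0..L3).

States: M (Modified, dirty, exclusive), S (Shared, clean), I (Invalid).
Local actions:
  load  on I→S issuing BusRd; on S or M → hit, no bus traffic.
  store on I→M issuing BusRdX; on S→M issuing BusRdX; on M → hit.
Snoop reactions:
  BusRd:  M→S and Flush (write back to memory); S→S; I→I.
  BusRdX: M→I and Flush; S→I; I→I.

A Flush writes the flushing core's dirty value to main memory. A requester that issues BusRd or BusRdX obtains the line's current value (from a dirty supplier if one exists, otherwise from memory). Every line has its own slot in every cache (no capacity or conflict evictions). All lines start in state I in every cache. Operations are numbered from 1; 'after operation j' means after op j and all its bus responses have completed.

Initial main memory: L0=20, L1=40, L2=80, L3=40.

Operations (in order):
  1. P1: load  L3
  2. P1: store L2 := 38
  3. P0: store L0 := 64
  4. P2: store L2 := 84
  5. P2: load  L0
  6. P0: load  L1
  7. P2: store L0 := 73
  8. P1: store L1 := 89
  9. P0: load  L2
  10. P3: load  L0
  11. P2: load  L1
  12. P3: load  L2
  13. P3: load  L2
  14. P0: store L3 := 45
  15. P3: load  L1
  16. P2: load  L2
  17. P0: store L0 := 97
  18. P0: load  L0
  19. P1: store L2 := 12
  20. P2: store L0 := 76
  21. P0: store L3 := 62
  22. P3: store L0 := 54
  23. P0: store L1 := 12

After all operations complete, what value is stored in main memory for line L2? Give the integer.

  op1 P1: load  L3 → I/S/I/I on L3; bus BusRd; mem=40
  op2 P1: store L2 := 38 → I/M/I/I on L2; bus BusRdX; mem=80
  op3 P0: store L0 := 64 → M/I/I/I on L0; bus BusRdX; mem=20
  op4 P2: store L2 := 84 → I/I/M/I on L2; bus BusRdX Flush; mem=38
  op5 P2: load  L0 → S/I/S/I on L0; bus BusRd Flush; mem=64
  op6 P0: load  L1 → S/I/I/I on L1; bus BusRd; mem=40
  op7 P2: store L0 := 73 → I/I/M/I on L0; bus BusRdX; mem=64
  op8 P1: store L1 := 89 → I/M/I/I on L1; bus BusRdX; mem=40
  op9 P0: load  L2 → S/I/S/I on L2; bus BusRd Flush; mem=84
  op10 P3: load  L0 → I/I/S/S on L0; bus BusRd Flush; mem=73
  op11 P2: load  L1 → I/S/S/I on L1; bus BusRd Flush; mem=89
  op12 P3: load  L2 → S/I/S/S on L2; bus BusRd; mem=84
  op13 P3: load  L2 → S/I/S/S on L2; bus (none); mem=84
  op14 P0: store L3 := 45 → M/I/I/I on L3; bus BusRdX; mem=40
  op15 P3: load  L1 → I/S/S/S on L1; bus BusRd; mem=89
  op16 P2: load  L2 → S/I/S/S on L2; bus (none); mem=84
  op17 P0: store L0 := 97 → M/I/I/I on L0; bus BusRdX; mem=73
  op18 P0: load  L0 → M/I/I/I on L0; bus (none); mem=73
  op19 P1: store L2 := 12 → I/M/I/I on L2; bus BusRdX; mem=84
  op20 P2: store L0 := 76 → I/I/M/I on L0; bus BusRdX Flush; mem=97
  op21 P0: store L3 := 62 → M/I/I/I on L3; bus (none); mem=40
  op22 P3: store L0 := 54 → I/I/I/M on L0; bus BusRdX Flush; mem=76
  op23 P0: store L1 := 12 → M/I/I/I on L1; bus BusRdX; mem=89

memory[L2] = 84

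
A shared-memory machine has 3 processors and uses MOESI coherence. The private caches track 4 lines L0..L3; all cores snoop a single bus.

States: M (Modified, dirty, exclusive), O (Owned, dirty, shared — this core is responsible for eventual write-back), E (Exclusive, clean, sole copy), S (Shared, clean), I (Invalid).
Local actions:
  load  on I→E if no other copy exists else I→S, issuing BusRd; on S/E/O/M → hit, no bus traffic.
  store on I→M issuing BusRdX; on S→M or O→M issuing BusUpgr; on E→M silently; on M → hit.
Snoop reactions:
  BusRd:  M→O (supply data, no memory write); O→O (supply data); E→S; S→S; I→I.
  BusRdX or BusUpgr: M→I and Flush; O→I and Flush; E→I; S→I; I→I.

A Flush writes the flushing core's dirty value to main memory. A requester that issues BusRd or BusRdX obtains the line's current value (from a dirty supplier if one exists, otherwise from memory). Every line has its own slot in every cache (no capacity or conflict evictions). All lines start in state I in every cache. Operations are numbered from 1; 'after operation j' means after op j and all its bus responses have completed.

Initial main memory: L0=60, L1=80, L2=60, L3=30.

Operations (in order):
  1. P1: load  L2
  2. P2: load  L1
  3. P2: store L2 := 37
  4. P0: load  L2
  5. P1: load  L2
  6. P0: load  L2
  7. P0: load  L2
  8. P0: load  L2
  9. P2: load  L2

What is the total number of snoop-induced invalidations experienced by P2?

[1] P1: load  L2 | P0:I, P1:E(60), P2:I | bus: BusRd
[2] P2: load  L1 | P0:I, P1:I, P2:E(80) | bus: BusRd
[3] P2: store L2 := 37 | P0:I, P1:I, P2:M(37) | bus: BusRdX
[4] P0: load  L2 | P0:S(37), P1:I, P2:O(37) | bus: BusRd
[5] P1: load  L2 | P0:S(37), P1:S(37), P2:O(37) | bus: BusRd
[6] P0: load  L2 | P0:S(37), P1:S(37), P2:O(37) | bus: none
[7] P0: load  L2 | P0:S(37), P1:S(37), P2:O(37) | bus: none
[8] P0: load  L2 | P0:S(37), P1:S(37), P2:O(37) | bus: none
[9] P2: load  L2 | P0:S(37), P1:S(37), P2:O(37) | bus: none

invalidations = 0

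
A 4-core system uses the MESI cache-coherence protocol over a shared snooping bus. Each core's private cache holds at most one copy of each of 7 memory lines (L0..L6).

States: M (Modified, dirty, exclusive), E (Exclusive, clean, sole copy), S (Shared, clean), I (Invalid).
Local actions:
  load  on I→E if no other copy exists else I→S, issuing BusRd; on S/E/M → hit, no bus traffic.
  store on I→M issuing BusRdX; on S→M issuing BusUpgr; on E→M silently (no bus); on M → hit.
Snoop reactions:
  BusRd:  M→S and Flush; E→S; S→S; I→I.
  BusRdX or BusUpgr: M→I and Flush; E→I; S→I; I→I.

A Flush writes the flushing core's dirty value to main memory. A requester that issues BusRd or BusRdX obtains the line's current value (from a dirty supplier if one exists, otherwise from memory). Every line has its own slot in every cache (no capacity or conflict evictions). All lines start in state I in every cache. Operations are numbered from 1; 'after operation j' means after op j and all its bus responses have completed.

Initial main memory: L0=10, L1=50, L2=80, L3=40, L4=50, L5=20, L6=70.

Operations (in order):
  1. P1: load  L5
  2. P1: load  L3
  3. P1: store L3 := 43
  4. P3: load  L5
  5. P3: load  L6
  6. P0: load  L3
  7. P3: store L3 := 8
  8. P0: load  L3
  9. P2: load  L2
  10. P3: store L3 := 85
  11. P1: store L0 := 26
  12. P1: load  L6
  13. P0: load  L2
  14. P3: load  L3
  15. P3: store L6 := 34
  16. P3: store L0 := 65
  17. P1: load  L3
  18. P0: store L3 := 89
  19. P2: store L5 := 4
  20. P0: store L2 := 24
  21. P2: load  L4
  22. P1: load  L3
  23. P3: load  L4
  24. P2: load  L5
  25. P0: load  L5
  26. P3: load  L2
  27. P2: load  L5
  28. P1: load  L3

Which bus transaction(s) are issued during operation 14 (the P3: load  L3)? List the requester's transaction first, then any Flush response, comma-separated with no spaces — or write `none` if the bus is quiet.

1. P1: load  L5  bus=[BusRd]  L5: P0=I P1=E P2=I P3=I  mem[L5]=20
2. P1: load  L3  bus=[BusRd]  L3: P0=I P1=E P2=I P3=I  mem[L3]=40
3. P1: store L3 := 43  bus=[-]  L3: P0=I P1=M P2=I P3=I  mem[L3]=40
4. P3: load  L5  bus=[BusRd]  L5: P0=I P1=S P2=I P3=S  mem[L5]=20
5. P3: load  L6  bus=[BusRd]  L6: P0=I P1=I P2=I P3=E  mem[L6]=70
6. P0: load  L3  bus=[BusRd,Flush]  L3: P0=S P1=S P2=I P3=I  mem[L3]=43
7. P3: store L3 := 8  bus=[BusRdX]  L3: P0=I P1=I P2=I P3=M  mem[L3]=43
8. P0: load  L3  bus=[BusRd,Flush]  L3: P0=S P1=I P2=I P3=S  mem[L3]=8
9. P2: load  L2  bus=[BusRd]  L2: P0=I P1=I P2=E P3=I  mem[L2]=80
10. P3: store L3 := 85  bus=[BusUpgr]  L3: P0=I P1=I P2=I P3=M  mem[L3]=8
11. P1: store L0 := 26  bus=[BusRdX]  L0: P0=I P1=M P2=I P3=I  mem[L0]=10
12. P1: load  L6  bus=[BusRd]  L6: P0=I P1=S P2=I P3=S  mem[L6]=70
13. P0: load  L2  bus=[BusRd]  L2: P0=S P1=I P2=S P3=I  mem[L2]=80
14. P3: load  L3  bus=[-]  L3: P0=I P1=I P2=I P3=M  mem[L3]=8
15. P3: store L6 := 34  bus=[BusUpgr]  L6: P0=I P1=I P2=I P3=M  mem[L6]=70
16. P3: store L0 := 65  bus=[BusRdX,Flush]  L0: P0=I P1=I P2=I P3=M  mem[L0]=26
17. P1: load  L3  bus=[BusRd,Flush]  L3: P0=I P1=S P2=I P3=S  mem[L3]=85
18. P0: store L3 := 89  bus=[BusRdX]  L3: P0=M P1=I P2=I P3=I  mem[L3]=85
19. P2: store L5 := 4  bus=[BusRdX]  L5: P0=I P1=I P2=M P3=I  mem[L5]=20
20. P0: store L2 := 24  bus=[BusUpgr]  L2: P0=M P1=I P2=I P3=I  mem[L2]=80
21. P2: load  L4  bus=[BusRd]  L4: P0=I P1=I P2=E P3=I  mem[L4]=50
22. P1: load  L3  bus=[BusRd,Flush]  L3: P0=S P1=S P2=I P3=I  mem[L3]=89
23. P3: load  L4  bus=[BusRd]  L4: P0=I P1=I P2=S P3=S  mem[L4]=50
24. P2: load  L5  bus=[-]  L5: P0=I P1=I P2=M P3=I  mem[L5]=20
25. P0: load  L5  bus=[BusRd,Flush]  L5: P0=S P1=I P2=S P3=I  mem[L5]=4
26. P3: load  L2  bus=[BusRd,Flush]  L2: P0=S P1=I P2=I P3=S  mem[L2]=24
27. P2: load  L5  bus=[-]  L5: P0=S P1=I P2=S P3=I  mem[L5]=4
28. P1: load  L3  bus=[-]  L3: P0=S P1=S P2=I P3=I  mem[L3]=89

bus = none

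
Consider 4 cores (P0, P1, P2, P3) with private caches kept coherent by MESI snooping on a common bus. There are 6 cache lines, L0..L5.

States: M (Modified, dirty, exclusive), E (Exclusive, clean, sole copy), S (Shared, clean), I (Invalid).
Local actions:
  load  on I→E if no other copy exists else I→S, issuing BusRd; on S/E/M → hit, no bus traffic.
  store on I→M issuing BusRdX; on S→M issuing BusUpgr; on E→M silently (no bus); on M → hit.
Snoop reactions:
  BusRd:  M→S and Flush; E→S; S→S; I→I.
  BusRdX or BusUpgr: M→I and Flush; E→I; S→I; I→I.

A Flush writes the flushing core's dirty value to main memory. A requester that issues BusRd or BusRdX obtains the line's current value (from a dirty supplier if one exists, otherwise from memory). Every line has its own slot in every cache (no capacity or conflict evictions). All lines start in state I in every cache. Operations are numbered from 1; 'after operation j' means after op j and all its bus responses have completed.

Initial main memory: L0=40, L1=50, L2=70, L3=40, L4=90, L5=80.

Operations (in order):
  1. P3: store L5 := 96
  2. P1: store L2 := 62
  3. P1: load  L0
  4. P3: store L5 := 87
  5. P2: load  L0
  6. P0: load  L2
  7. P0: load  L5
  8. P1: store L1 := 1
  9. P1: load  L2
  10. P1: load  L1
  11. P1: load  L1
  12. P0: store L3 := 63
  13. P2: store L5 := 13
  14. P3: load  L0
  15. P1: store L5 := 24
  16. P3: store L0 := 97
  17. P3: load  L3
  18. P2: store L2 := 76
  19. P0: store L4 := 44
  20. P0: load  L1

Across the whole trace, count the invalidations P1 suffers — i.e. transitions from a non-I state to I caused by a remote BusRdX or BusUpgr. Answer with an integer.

invalidations = 2

[1] P3: store L5 := 96 | P0:I, P1:I, P2:I, P3:M(96) | bus: BusRdX
[2] P1: store L2 := 62 | P0:I, P1:M(62), P2:I, P3:I | bus: BusRdX
[3] P1: load  L0 | P0:I, P1:E(40), P2:I, P3:I | bus: BusRd
[4] P3: store L5 := 87 | P0:I, P1:I, P2:I, P3:M(87) | bus: none
[5] P2: load  L0 | P0:I, P1:S(40), P2:S(40), P3:I | bus: BusRd
[6] P0: load  L2 | P0:S(62), P1:S(62), P2:I, P3:I | bus: BusRd,Flush
[7] P0: load  L5 | P0:S(87), P1:I, P2:I, P3:S(87) | bus: BusRd,Flush
[8] P1: store L1 := 1 | P0:I, P1:M(1), P2:I, P3:I | bus: BusRdX
[9] P1: load  L2 | P0:S(62), P1:S(62), P2:I, P3:I | bus: none
[10] P1: load  L1 | P0:I, P1:M(1), P2:I, P3:I | bus: none
[11] P1: load  L1 | P0:I, P1:M(1), P2:I, P3:I | bus: none
[12] P0: store L3 := 63 | P0:M(63), P1:I, P2:I, P3:I | bus: BusRdX
[13] P2: store L5 := 13 | P0:I, P1:I, P2:M(13), P3:I | bus: BusRdX
[14] P3: load  L0 | P0:I, P1:S(40), P2:S(40), P3:S(40) | bus: BusRd
[15] P1: store L5 := 24 | P0:I, P1:M(24), P2:I, P3:I | bus: BusRdX,Flush
[16] P3: store L0 := 97 | P0:I, P1:I, P2:I, P3:M(97) | bus: BusUpgr
[17] P3: load  L3 | P0:S(63), P1:I, P2:I, P3:S(63) | bus: BusRd,Flush
[18] P2: store L2 := 76 | P0:I, P1:I, P2:M(76), P3:I | bus: BusRdX
[19] P0: store L4 := 44 | P0:M(44), P1:I, P2:I, P3:I | bus: BusRdX
[20] P0: load  L1 | P0:S(1), P1:S(1), P2:I, P3:I | bus: BusRd,Flush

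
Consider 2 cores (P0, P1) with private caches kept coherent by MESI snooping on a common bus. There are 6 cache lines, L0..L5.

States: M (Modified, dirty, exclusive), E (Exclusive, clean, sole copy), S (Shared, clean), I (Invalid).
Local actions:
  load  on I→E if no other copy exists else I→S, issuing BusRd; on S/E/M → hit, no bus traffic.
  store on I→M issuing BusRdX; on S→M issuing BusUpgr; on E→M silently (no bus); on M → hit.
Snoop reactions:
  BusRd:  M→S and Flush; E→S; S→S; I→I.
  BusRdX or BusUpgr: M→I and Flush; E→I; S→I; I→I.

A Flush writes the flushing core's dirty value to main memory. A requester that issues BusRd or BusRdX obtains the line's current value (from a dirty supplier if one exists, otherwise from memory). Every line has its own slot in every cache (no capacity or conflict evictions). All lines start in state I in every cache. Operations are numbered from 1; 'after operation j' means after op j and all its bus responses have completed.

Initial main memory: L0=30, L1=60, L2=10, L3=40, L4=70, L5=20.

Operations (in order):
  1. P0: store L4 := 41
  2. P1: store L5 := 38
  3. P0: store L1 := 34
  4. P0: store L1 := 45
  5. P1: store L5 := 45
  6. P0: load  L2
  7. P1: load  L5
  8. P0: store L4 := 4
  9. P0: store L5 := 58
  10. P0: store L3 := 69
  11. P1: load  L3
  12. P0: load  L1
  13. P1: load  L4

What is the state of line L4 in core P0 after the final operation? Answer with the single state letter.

state = S

  op1 P0: store L4 := 41 → M/I on L4; bus BusRdX; mem=70
  op2 P1: store L5 := 38 → I/M on L5; bus BusRdX; mem=20
  op3 P0: store L1 := 34 → M/I on L1; bus BusRdX; mem=60
  op4 P0: store L1 := 45 → M/I on L1; bus (none); mem=60
  op5 P1: store L5 := 45 → I/M on L5; bus (none); mem=20
  op6 P0: load  L2 → E/I on L2; bus BusRd; mem=10
  op7 P1: load  L5 → I/M on L5; bus (none); mem=20
  op8 P0: store L4 := 4 → M/I on L4; bus (none); mem=70
  op9 P0: store L5 := 58 → M/I on L5; bus BusRdX Flush; mem=45
  op10 P0: store L3 := 69 → M/I on L3; bus BusRdX; mem=40
  op11 P1: load  L3 → S/S on L3; bus BusRd Flush; mem=69
  op12 P0: load  L1 → M/I on L1; bus (none); mem=60
  op13 P1: load  L4 → S/S on L4; bus BusRd Flush; mem=4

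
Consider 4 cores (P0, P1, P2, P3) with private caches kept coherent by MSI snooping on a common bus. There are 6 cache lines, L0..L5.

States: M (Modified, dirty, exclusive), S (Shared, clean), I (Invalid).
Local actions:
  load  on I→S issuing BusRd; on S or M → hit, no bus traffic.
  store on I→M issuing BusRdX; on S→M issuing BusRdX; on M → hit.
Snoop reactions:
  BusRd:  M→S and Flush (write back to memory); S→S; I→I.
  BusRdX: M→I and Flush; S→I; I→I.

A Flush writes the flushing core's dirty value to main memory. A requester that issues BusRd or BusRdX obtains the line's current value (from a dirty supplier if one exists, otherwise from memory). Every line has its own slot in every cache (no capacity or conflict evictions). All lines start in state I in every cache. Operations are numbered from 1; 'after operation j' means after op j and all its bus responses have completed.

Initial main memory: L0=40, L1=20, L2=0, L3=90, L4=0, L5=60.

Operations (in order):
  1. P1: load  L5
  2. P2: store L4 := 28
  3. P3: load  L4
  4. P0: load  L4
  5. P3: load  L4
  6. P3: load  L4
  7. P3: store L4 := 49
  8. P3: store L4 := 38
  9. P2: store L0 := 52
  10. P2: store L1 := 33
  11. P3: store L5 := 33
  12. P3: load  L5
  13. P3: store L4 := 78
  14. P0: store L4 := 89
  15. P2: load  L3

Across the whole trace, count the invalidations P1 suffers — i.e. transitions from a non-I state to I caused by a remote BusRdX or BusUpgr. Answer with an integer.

step 1: P1: load  L5  ⟶  ISII  (L5)  txn=BusRd  M[L5]=60
step 2: P2: store L4 := 28  ⟶  IIMI  (L4)  txn=BusRdX  M[L4]=0
step 3: P3: load  L4  ⟶  IISS  (L4)  txn=BusRd+Flush  M[L4]=28
step 4: P0: load  L4  ⟶  SISS  (L4)  txn=BusRd  M[L4]=28
step 5: P3: load  L4  ⟶  SISS  (L4)  txn=∅  M[L4]=28
step 6: P3: load  L4  ⟶  SISS  (L4)  txn=∅  M[L4]=28
step 7: P3: store L4 := 49  ⟶  IIIM  (L4)  txn=BusRdX  M[L4]=28
step 8: P3: store L4 := 38  ⟶  IIIM  (L4)  txn=∅  M[L4]=28
step 9: P2: store L0 := 52  ⟶  IIMI  (L0)  txn=BusRdX  M[L0]=40
step 10: P2: store L1 := 33  ⟶  IIMI  (L1)  txn=BusRdX  M[L1]=20
step 11: P3: store L5 := 33  ⟶  IIIM  (L5)  txn=BusRdX  M[L5]=60
step 12: P3: load  L5  ⟶  IIIM  (L5)  txn=∅  M[L5]=60
step 13: P3: store L4 := 78  ⟶  IIIM  (L4)  txn=∅  M[L4]=28
step 14: P0: store L4 := 89  ⟶  MIII  (L4)  txn=BusRdX+Flush  M[L4]=78
step 15: P2: load  L3  ⟶  IISI  (L3)  txn=BusRd  M[L3]=90

invalidations = 1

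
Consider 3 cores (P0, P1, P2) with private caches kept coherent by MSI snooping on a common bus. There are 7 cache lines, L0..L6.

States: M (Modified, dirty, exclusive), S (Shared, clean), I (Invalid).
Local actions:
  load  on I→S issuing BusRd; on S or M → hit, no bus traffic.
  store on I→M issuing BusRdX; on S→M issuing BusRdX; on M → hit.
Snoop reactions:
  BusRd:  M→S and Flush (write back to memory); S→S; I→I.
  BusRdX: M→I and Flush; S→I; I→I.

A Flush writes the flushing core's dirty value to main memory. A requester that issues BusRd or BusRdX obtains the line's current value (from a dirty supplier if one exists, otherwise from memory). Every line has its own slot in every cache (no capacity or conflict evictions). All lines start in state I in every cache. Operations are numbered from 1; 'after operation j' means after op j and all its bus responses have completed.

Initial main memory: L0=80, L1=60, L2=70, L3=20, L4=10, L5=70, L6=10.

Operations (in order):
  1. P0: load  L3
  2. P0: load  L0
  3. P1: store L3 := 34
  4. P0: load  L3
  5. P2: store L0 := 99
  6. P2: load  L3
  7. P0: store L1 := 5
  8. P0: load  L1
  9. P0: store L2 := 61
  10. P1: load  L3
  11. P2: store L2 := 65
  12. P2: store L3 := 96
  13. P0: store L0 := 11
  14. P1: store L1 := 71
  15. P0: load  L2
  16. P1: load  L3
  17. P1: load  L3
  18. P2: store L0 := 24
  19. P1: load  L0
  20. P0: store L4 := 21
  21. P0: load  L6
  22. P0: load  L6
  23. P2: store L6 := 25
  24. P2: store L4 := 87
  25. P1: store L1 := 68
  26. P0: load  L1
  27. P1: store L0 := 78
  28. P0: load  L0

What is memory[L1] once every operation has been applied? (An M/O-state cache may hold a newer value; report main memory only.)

1. P0: load  L3  bus=[BusRd]  L3: P0=S P1=I P2=I  mem[L3]=20
2. P0: load  L0  bus=[BusRd]  L0: P0=S P1=I P2=I  mem[L0]=80
3. P1: store L3 := 34  bus=[BusRdX]  L3: P0=I P1=M P2=I  mem[L3]=20
4. P0: load  L3  bus=[BusRd,Flush]  L3: P0=S P1=S P2=I  mem[L3]=34
5. P2: store L0 := 99  bus=[BusRdX]  L0: P0=I P1=I P2=M  mem[L0]=80
6. P2: load  L3  bus=[BusRd]  L3: P0=S P1=S P2=S  mem[L3]=34
7. P0: store L1 := 5  bus=[BusRdX]  L1: P0=M P1=I P2=I  mem[L1]=60
8. P0: load  L1  bus=[-]  L1: P0=M P1=I P2=I  mem[L1]=60
9. P0: store L2 := 61  bus=[BusRdX]  L2: P0=M P1=I P2=I  mem[L2]=70
10. P1: load  L3  bus=[-]  L3: P0=S P1=S P2=S  mem[L3]=34
11. P2: store L2 := 65  bus=[BusRdX,Flush]  L2: P0=I P1=I P2=M  mem[L2]=61
12. P2: store L3 := 96  bus=[BusRdX]  L3: P0=I P1=I P2=M  mem[L3]=34
13. P0: store L0 := 11  bus=[BusRdX,Flush]  L0: P0=M P1=I P2=I  mem[L0]=99
14. P1: store L1 := 71  bus=[BusRdX,Flush]  L1: P0=I P1=M P2=I  mem[L1]=5
15. P0: load  L2  bus=[BusRd,Flush]  L2: P0=S P1=I P2=S  mem[L2]=65
16. P1: load  L3  bus=[BusRd,Flush]  L3: P0=I P1=S P2=S  mem[L3]=96
17. P1: load  L3  bus=[-]  L3: P0=I P1=S P2=S  mem[L3]=96
18. P2: store L0 := 24  bus=[BusRdX,Flush]  L0: P0=I P1=I P2=M  mem[L0]=11
19. P1: load  L0  bus=[BusRd,Flush]  L0: P0=I P1=S P2=S  mem[L0]=24
20. P0: store L4 := 21  bus=[BusRdX]  L4: P0=M P1=I P2=I  mem[L4]=10
21. P0: load  L6  bus=[BusRd]  L6: P0=S P1=I P2=I  mem[L6]=10
22. P0: load  L6  bus=[-]  L6: P0=S P1=I P2=I  mem[L6]=10
23. P2: store L6 := 25  bus=[BusRdX]  L6: P0=I P1=I P2=M  mem[L6]=10
24. P2: store L4 := 87  bus=[BusRdX,Flush]  L4: P0=I P1=I P2=M  mem[L4]=21
25. P1: store L1 := 68  bus=[-]  L1: P0=I P1=M P2=I  mem[L1]=5
26. P0: load  L1  bus=[BusRd,Flush]  L1: P0=S P1=S P2=I  mem[L1]=68
27. P1: store L0 := 78  bus=[BusRdX]  L0: P0=I P1=M P2=I  mem[L0]=24
28. P0: load  L0  bus=[BusRd,Flush]  L0: P0=S P1=S P2=I  mem[L0]=78

memory[L1] = 68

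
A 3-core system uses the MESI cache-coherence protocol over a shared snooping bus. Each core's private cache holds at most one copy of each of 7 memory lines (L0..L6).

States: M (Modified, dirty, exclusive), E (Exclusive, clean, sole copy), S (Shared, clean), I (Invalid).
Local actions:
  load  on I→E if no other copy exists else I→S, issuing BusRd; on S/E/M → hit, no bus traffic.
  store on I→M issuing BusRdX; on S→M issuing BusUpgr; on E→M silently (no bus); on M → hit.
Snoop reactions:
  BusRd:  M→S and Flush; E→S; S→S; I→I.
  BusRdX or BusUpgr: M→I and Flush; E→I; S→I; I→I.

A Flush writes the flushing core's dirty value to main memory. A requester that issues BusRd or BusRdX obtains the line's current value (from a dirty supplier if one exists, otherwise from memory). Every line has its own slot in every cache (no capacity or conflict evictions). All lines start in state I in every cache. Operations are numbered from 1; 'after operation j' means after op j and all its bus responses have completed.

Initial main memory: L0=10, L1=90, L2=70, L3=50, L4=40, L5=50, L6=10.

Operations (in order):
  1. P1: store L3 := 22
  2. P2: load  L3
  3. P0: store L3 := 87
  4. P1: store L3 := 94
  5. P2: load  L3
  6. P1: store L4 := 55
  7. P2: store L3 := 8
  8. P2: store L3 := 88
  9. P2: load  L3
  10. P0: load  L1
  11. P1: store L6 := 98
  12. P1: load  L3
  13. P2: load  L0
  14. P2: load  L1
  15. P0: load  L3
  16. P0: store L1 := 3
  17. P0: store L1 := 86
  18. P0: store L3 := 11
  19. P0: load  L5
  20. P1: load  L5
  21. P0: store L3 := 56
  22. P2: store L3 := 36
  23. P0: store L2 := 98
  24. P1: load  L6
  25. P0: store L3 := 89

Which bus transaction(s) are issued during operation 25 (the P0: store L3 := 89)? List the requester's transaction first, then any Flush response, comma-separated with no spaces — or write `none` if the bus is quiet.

1. P1: store L3 := 22  bus=[BusRdX]  L3: P0=I P1=M P2=I  mem[L3]=50
2. P2: load  L3  bus=[BusRd,Flush]  L3: P0=I P1=S P2=S  mem[L3]=22
3. P0: store L3 := 87  bus=[BusRdX]  L3: P0=M P1=I P2=I  mem[L3]=22
4. P1: store L3 := 94  bus=[BusRdX,Flush]  L3: P0=I P1=M P2=I  mem[L3]=87
5. P2: load  L3  bus=[BusRd,Flush]  L3: P0=I P1=S P2=S  mem[L3]=94
6. P1: store L4 := 55  bus=[BusRdX]  L4: P0=I P1=M P2=I  mem[L4]=40
7. P2: store L3 := 8  bus=[BusUpgr]  L3: P0=I P1=I P2=M  mem[L3]=94
8. P2: store L3 := 88  bus=[-]  L3: P0=I P1=I P2=M  mem[L3]=94
9. P2: load  L3  bus=[-]  L3: P0=I P1=I P2=M  mem[L3]=94
10. P0: load  L1  bus=[BusRd]  L1: P0=E P1=I P2=I  mem[L1]=90
11. P1: store L6 := 98  bus=[BusRdX]  L6: P0=I P1=M P2=I  mem[L6]=10
12. P1: load  L3  bus=[BusRd,Flush]  L3: P0=I P1=S P2=S  mem[L3]=88
13. P2: load  L0  bus=[BusRd]  L0: P0=I P1=I P2=E  mem[L0]=10
14. P2: load  L1  bus=[BusRd]  L1: P0=S P1=I P2=S  mem[L1]=90
15. P0: load  L3  bus=[BusRd]  L3: P0=S P1=S P2=S  mem[L3]=88
16. P0: store L1 := 3  bus=[BusUpgr]  L1: P0=M P1=I P2=I  mem[L1]=90
17. P0: store L1 := 86  bus=[-]  L1: P0=M P1=I P2=I  mem[L1]=90
18. P0: store L3 := 11  bus=[BusUpgr]  L3: P0=M P1=I P2=I  mem[L3]=88
19. P0: load  L5  bus=[BusRd]  L5: P0=E P1=I P2=I  mem[L5]=50
20. P1: load  L5  bus=[BusRd]  L5: P0=S P1=S P2=I  mem[L5]=50
21. P0: store L3 := 56  bus=[-]  L3: P0=M P1=I P2=I  mem[L3]=88
22. P2: store L3 := 36  bus=[BusRdX,Flush]  L3: P0=I P1=I P2=M  mem[L3]=56
23. P0: store L2 := 98  bus=[BusRdX]  L2: P0=M P1=I P2=I  mem[L2]=70
24. P1: load  L6  bus=[-]  L6: P0=I P1=M P2=I  mem[L6]=10
25. P0: store L3 := 89  bus=[BusRdX,Flush]  L3: P0=M P1=I P2=I  mem[L3]=36

bus = BusRdX,Flush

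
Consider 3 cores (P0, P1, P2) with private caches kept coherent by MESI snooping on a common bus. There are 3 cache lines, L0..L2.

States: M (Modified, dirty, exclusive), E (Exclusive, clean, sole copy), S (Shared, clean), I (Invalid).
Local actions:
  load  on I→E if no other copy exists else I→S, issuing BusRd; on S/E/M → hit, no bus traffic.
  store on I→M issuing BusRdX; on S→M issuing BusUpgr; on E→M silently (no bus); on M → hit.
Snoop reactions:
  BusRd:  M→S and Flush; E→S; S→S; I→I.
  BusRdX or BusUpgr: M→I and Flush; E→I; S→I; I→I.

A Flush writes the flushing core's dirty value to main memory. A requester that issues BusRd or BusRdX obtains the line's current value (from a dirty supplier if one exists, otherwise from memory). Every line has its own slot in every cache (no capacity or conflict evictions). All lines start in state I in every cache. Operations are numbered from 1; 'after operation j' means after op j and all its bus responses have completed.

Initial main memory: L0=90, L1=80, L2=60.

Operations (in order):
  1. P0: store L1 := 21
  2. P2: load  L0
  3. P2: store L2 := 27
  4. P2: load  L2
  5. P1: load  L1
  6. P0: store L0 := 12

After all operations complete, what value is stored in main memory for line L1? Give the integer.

[1] P0: store L1 := 21 | P0:M(21), P1:I, P2:I | bus: BusRdX
[2] P2: load  L0 | P0:I, P1:I, P2:E(90) | bus: BusRd
[3] P2: store L2 := 27 | P0:I, P1:I, P2:M(27) | bus: BusRdX
[4] P2: load  L2 | P0:I, P1:I, P2:M(27) | bus: none
[5] P1: load  L1 | P0:S(21), P1:S(21), P2:I | bus: BusRd,Flush
[6] P0: store L0 := 12 | P0:M(12), P1:I, P2:I | bus: BusRdX

memory[L1] = 21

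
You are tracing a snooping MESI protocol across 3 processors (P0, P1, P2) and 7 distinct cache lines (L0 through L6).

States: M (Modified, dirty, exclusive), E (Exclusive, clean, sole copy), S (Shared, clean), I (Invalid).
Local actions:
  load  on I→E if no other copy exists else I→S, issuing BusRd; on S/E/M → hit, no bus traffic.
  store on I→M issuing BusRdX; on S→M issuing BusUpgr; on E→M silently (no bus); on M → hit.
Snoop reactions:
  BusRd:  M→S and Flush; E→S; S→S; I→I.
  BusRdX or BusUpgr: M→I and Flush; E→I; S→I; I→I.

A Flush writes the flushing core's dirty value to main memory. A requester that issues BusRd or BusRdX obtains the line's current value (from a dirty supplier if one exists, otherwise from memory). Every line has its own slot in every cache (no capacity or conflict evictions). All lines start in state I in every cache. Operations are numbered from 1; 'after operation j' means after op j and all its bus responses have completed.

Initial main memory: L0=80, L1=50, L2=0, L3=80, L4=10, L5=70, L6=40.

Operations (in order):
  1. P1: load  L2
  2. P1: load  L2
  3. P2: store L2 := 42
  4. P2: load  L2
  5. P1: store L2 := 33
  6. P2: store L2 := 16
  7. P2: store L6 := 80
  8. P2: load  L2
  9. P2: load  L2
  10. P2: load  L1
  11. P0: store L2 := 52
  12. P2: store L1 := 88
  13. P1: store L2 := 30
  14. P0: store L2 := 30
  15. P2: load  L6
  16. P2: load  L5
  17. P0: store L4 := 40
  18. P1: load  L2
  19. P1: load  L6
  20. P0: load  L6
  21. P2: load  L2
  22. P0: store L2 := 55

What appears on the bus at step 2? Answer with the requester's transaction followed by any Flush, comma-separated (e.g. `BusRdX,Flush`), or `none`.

bus = none

  op1 P1: load  L2 → I/E/I on L2; bus BusRd; mem=0
  op2 P1: load  L2 → I/E/I on L2; bus (none); mem=0
  op3 P2: store L2 := 42 → I/I/M on L2; bus BusRdX; mem=0
  op4 P2: load  L2 → I/I/M on L2; bus (none); mem=0
  op5 P1: store L2 := 33 → I/M/I on L2; bus BusRdX Flush; mem=42
  op6 P2: store L2 := 16 → I/I/M on L2; bus BusRdX Flush; mem=33
  op7 P2: store L6 := 80 → I/I/M on L6; bus BusRdX; mem=40
  op8 P2: load  L2 → I/I/M on L2; bus (none); mem=33
  op9 P2: load  L2 → I/I/M on L2; bus (none); mem=33
  op10 P2: load  L1 → I/I/E on L1; bus BusRd; mem=50
  op11 P0: store L2 := 52 → M/I/I on L2; bus BusRdX Flush; mem=16
  op12 P2: store L1 := 88 → I/I/M on L1; bus (none); mem=50
  op13 P1: store L2 := 30 → I/M/I on L2; bus BusRdX Flush; mem=52
  op14 P0: store L2 := 30 → M/I/I on L2; bus BusRdX Flush; mem=30
  op15 P2: load  L6 → I/I/M on L6; bus (none); mem=40
  op16 P2: load  L5 → I/I/E on L5; bus BusRd; mem=70
  op17 P0: store L4 := 40 → M/I/I on L4; bus BusRdX; mem=10
  op18 P1: load  L2 → S/S/I on L2; bus BusRd Flush; mem=30
  op19 P1: load  L6 → I/S/S on L6; bus BusRd Flush; mem=80
  op20 P0: load  L6 → S/S/S on L6; bus BusRd; mem=80
  op21 P2: load  L2 → S/S/S on L2; bus BusRd; mem=30
  op22 P0: store L2 := 55 → M/I/I on L2; bus BusUpgr; mem=30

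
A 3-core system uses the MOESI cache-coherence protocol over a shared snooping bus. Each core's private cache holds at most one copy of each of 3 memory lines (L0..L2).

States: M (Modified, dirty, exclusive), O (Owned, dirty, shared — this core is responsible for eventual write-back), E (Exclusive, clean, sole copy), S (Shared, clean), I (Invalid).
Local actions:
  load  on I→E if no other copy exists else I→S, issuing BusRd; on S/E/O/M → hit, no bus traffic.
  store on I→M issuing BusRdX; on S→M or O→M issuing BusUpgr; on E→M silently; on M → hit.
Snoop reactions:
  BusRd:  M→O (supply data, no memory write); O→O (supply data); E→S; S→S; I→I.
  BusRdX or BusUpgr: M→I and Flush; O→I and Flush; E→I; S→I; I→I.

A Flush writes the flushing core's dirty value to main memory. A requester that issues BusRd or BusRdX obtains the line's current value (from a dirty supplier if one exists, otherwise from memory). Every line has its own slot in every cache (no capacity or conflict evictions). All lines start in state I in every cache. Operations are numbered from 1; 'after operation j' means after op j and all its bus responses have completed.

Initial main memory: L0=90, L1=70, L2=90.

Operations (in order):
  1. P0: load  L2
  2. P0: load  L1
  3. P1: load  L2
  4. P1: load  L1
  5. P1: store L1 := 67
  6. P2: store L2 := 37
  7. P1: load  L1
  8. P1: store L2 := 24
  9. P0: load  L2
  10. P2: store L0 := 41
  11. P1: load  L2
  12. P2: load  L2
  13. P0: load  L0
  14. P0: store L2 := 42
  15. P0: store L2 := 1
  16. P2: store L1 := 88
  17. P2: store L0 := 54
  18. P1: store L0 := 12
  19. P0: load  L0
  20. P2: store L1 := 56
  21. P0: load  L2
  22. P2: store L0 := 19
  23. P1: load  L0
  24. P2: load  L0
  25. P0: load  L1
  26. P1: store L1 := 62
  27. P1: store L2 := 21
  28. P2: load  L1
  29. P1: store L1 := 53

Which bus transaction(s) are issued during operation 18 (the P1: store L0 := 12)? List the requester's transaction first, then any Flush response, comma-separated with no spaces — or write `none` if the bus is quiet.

bus = BusRdX,Flush

1. P0: load  L2  bus=[BusRd]  L2: P0=E P1=I P2=I  mem[L2]=90
2. P0: load  L1  bus=[BusRd]  L1: P0=E P1=I P2=I  mem[L1]=70
3. P1: load  L2  bus=[BusRd]  L2: P0=S P1=S P2=I  mem[L2]=90
4. P1: load  L1  bus=[BusRd]  L1: P0=S P1=S P2=I  mem[L1]=70
5. P1: store L1 := 67  bus=[BusUpgr]  L1: P0=I P1=M P2=I  mem[L1]=70
6. P2: store L2 := 37  bus=[BusRdX]  L2: P0=I P1=I P2=M  mem[L2]=90
7. P1: load  L1  bus=[-]  L1: P0=I P1=M P2=I  mem[L1]=70
8. P1: store L2 := 24  bus=[BusRdX,Flush]  L2: P0=I P1=M P2=I  mem[L2]=37
9. P0: load  L2  bus=[BusRd]  L2: P0=S P1=O P2=I  mem[L2]=37
10. P2: store L0 := 41  bus=[BusRdX]  L0: P0=I P1=I P2=M  mem[L0]=90
11. P1: load  L2  bus=[-]  L2: P0=S P1=O P2=I  mem[L2]=37
12. P2: load  L2  bus=[BusRd]  L2: P0=S P1=O P2=S  mem[L2]=37
13. P0: load  L0  bus=[BusRd]  L0: P0=S P1=I P2=O  mem[L0]=90
14. P0: store L2 := 42  bus=[BusUpgr,Flush]  L2: P0=M P1=I P2=I  mem[L2]=24
15. P0: store L2 := 1  bus=[-]  L2: P0=M P1=I P2=I  mem[L2]=24
16. P2: store L1 := 88  bus=[BusRdX,Flush]  L1: P0=I P1=I P2=M  mem[L1]=67
17. P2: store L0 := 54  bus=[BusUpgr]  L0: P0=I P1=I P2=M  mem[L0]=90
18. P1: store L0 := 12  bus=[BusRdX,Flush]  L0: P0=I P1=M P2=I  mem[L0]=54
19. P0: load  L0  bus=[BusRd]  L0: P0=S P1=O P2=I  mem[L0]=54
20. P2: store L1 := 56  bus=[-]  L1: P0=I P1=I P2=M  mem[L1]=67
21. P0: load  L2  bus=[-]  L2: P0=M P1=I P2=I  mem[L2]=24
22. P2: store L0 := 19  bus=[BusRdX,Flush]  L0: P0=I P1=I P2=M  mem[L0]=12
23. P1: load  L0  bus=[BusRd]  L0: P0=I P1=S P2=O  mem[L0]=12
24. P2: load  L0  bus=[-]  L0: P0=I P1=S P2=O  mem[L0]=12
25. P0: load  L1  bus=[BusRd]  L1: P0=S P1=I P2=O  mem[L1]=67
26. P1: store L1 := 62  bus=[BusRdX,Flush]  L1: P0=I P1=M P2=I  mem[L1]=56
27. P1: store L2 := 21  bus=[BusRdX,Flush]  L2: P0=I P1=M P2=I  mem[L2]=1
28. P2: load  L1  bus=[BusRd]  L1: P0=I P1=O P2=S  mem[L1]=56
29. P1: store L1 := 53  bus=[BusUpgr]  L1: P0=I P1=M P2=I  mem[L1]=56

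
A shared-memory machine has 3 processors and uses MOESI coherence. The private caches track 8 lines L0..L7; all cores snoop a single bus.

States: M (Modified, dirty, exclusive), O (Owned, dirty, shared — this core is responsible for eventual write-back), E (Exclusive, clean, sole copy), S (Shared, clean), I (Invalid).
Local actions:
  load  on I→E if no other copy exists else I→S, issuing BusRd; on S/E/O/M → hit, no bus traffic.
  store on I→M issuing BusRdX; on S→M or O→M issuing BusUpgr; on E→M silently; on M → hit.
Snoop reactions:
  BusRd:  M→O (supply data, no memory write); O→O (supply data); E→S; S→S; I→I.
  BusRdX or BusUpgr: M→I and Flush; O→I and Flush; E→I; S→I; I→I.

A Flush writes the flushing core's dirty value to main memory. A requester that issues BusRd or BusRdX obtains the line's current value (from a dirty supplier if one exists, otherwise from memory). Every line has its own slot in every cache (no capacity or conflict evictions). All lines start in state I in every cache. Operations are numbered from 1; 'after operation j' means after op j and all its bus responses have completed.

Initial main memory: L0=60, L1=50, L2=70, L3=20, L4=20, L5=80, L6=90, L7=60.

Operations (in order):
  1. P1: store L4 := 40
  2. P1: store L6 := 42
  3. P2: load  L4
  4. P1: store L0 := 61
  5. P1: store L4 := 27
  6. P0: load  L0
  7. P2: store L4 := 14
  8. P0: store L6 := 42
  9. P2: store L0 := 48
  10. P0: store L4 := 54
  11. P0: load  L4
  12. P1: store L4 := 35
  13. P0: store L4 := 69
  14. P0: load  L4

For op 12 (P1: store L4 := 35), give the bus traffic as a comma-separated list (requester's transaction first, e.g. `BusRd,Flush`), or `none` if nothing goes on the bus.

bus = BusRdX,Flush

  op1 P1: store L4 := 40 → I/M/I on L4; bus BusRdX; mem=20
  op2 P1: store L6 := 42 → I/M/I on L6; bus BusRdX; mem=90
  op3 P2: load  L4 → I/O/S on L4; bus BusRd; mem=20
  op4 P1: store L0 := 61 → I/M/I on L0; bus BusRdX; mem=60
  op5 P1: store L4 := 27 → I/M/I on L4; bus BusUpgr; mem=20
  op6 P0: load  L0 → S/O/I on L0; bus BusRd; mem=60
  op7 P2: store L4 := 14 → I/I/M on L4; bus BusRdX Flush; mem=27
  op8 P0: store L6 := 42 → M/I/I on L6; bus BusRdX Flush; mem=42
  op9 P2: store L0 := 48 → I/I/M on L0; bus BusRdX Flush; mem=61
  op10 P0: store L4 := 54 → M/I/I on L4; bus BusRdX Flush; mem=14
  op11 P0: load  L4 → M/I/I on L4; bus (none); mem=14
  op12 P1: store L4 := 35 → I/M/I on L4; bus BusRdX Flush; mem=54
  op13 P0: store L4 := 69 → M/I/I on L4; bus BusRdX Flush; mem=35
  op14 P0: load  L4 → M/I/I on L4; bus (none); mem=35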